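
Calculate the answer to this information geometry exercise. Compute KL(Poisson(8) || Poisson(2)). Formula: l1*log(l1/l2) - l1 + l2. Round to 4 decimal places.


KL divergence for Poisson:
KL = l1*log(l1/l2) - l1 + l2.
l1 = 8, l2 = 2.
log(8/2) = 1.386294.
l1*log(l1/l2) = 8 * 1.386294 = 11.090355.
KL = 11.090355 - 8 + 2 = 5.0904

5.0904


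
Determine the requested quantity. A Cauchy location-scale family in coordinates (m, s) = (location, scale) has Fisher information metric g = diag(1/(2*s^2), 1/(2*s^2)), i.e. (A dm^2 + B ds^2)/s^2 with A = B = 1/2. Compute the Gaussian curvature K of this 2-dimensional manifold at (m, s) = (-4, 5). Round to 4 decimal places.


The metric has the form g = (A dm^2 + B ds^2)/s^2 with A = 1/2, B = 1/2.
Substitute u = sqrt(A/B)*m: g = B*(du^2 + ds^2)/s^2, i.e. B times the
Poincare upper half-plane metric, which has constant Gaussian curvature -1.
Scaling a 2D metric by a constant c divides the Gaussian curvature by c,
so K = -1/B = -1/(1/2) = -2.0000 everywhere (the point (m, s) = (-4, 5) is irrelevant:
the curvature is constant).
The requested Gaussian curvature is K = -2.0000.

-2.0000


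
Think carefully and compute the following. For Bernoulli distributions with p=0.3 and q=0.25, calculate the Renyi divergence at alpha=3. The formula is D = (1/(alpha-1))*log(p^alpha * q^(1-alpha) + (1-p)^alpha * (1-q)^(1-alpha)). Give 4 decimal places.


Renyi divergence of order alpha between Bernoulli distributions:
D = (1/(alpha-1))*log(p^alpha * q^(1-alpha) + (1-p)^alpha * (1-q)^(1-alpha)).
alpha = 3, p = 0.3, q = 0.25.
p^alpha * q^(1-alpha) = 0.3^3 * 0.25^-2 = 0.432.
(1-p)^alpha * (1-q)^(1-alpha) = 0.7^3 * 0.75^-2 = 0.609778.
sum = 0.432 + 0.609778 = 1.041778.
D = (1/2)*log(1.041778) = 0.0205

0.0205


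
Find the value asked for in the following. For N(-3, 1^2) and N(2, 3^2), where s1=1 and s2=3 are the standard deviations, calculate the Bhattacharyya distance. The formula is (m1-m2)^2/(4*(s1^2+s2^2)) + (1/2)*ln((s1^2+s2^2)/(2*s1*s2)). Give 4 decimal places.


Bhattacharyya distance between two Gaussians:
DB = (m1-m2)^2/(4*(s1^2+s2^2)) + (1/2)*ln((s1^2+s2^2)/(2*s1*s2)).
(m1-m2)^2 = (-5)^2 = 25.
s1^2+s2^2 = 1 + 9 = 10.
term1 = 25/40 = 0.625.
term2 = 0.5*ln(10/6.0) = 0.255413.
DB = 0.625 + 0.255413 = 0.8804

0.8804


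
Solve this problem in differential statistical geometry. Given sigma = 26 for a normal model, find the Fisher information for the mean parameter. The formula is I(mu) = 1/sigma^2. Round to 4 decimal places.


The Fisher information for the mean of a normal distribution is I(mu) = 1/sigma^2.
sigma = 26, so sigma^2 = 676.
I(mu) = 1/676 = 0.0015

0.0015


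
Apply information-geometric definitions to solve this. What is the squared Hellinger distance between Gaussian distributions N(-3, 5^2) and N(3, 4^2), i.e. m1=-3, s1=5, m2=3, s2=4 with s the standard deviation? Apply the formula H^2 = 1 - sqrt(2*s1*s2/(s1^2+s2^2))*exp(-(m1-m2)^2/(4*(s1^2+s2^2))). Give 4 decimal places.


Squared Hellinger distance for Gaussians:
H^2 = 1 - sqrt(2*s1*s2/(s1^2+s2^2)) * exp(-(m1-m2)^2/(4*(s1^2+s2^2))).
s1^2 = 25, s2^2 = 16, s1^2+s2^2 = 41.
sqrt(2*5*4/(41)) = 0.98773.
(m1-m2)^2 = (-6)^2 = 36.
exp(-36/(4*41)) = exp(-0.219512) = 0.80291.
H^2 = 1 - 0.98773*0.80291 = 0.2069

0.2069


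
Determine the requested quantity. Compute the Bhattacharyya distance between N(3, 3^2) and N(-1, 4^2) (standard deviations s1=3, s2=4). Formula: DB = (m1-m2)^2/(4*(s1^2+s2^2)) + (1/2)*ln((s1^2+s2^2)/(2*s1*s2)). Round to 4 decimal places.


Bhattacharyya distance between two Gaussians:
DB = (m1-m2)^2/(4*(s1^2+s2^2)) + (1/2)*ln((s1^2+s2^2)/(2*s1*s2)).
(m1-m2)^2 = (4)^2 = 16.
s1^2+s2^2 = 9 + 16 = 25.
term1 = 16/100 = 0.16.
term2 = 0.5*ln(25/24.0) = 0.020411.
DB = 0.16 + 0.020411 = 0.1804

0.1804


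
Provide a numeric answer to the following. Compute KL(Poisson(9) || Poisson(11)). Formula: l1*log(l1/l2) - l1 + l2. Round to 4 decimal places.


KL divergence for Poisson:
KL = l1*log(l1/l2) - l1 + l2.
l1 = 9, l2 = 11.
log(9/11) = -0.200671.
l1*log(l1/l2) = 9 * -0.200671 = -1.806036.
KL = -1.806036 - 9 + 11 = 0.1940

0.1940


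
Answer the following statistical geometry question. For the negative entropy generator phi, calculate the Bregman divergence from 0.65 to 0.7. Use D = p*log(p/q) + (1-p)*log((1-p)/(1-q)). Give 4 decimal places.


Bregman divergence with negative entropy generator:
D = p*log(p/q) + (1-p)*log((1-p)/(1-q)).
p = 0.65, q = 0.7.
p*log(p/q) = 0.65*log(0.65/0.7) = -0.04817.
(1-p)*log((1-p)/(1-q)) = 0.35*log(0.35/0.3) = 0.053953.
D = -0.04817 + 0.053953 = 0.0058

0.0058


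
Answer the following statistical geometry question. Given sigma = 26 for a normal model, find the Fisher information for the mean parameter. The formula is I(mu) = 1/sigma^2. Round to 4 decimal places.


The Fisher information for the mean of a normal distribution is I(mu) = 1/sigma^2.
sigma = 26, so sigma^2 = 676.
I(mu) = 1/676 = 0.0015

0.0015


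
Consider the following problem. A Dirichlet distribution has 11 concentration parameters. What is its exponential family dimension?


Exponential family dimension calculation:
Dirichlet with 11 components has 11 natural parameters.

11


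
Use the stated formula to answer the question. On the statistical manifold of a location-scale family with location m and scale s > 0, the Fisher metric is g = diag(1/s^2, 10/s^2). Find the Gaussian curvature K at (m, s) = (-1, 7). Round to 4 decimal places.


The metric has the form g = (A dm^2 + B ds^2)/s^2 with A = 1, B = 10.
Substitute u = sqrt(A/B)*m: g = B*(du^2 + ds^2)/s^2, i.e. B times the
Poincare upper half-plane metric, which has constant Gaussian curvature -1.
Scaling a 2D metric by a constant c divides the Gaussian curvature by c,
so K = -1/B = -1/(10) = -0.1000 everywhere (the point (m, s) = (-1, 7) is irrelevant:
the curvature is constant).
The requested Gaussian curvature is K = -0.1000.

-0.1000


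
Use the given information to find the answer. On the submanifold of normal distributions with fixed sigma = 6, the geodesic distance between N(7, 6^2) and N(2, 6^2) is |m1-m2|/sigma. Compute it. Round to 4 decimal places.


On the fixed-variance normal subfamily, geodesic distance = |m1-m2|/sigma.
|7 - 2| = 5.
sigma = 6.
d = 5/6 = 0.8333

0.8333


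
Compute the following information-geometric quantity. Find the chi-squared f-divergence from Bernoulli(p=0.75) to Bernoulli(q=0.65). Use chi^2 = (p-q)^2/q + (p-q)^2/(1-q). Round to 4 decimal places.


Chi-squared divergence between Bernoulli distributions:
chi^2 = (p-q)^2/q + (p-q)^2/(1-q).
p = 0.75, q = 0.65, p-q = 0.1.
(p-q)^2 = 0.01.
term1 = 0.01/0.65 = 0.015385.
term2 = 0.01/0.35 = 0.028571.
chi^2 = 0.015385 + 0.028571 = 0.0440

0.0440


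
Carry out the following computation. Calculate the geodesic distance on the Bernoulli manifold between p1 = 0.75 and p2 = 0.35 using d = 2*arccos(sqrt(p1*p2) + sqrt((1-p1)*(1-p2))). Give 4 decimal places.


Geodesic distance on Bernoulli manifold:
d(p1,p2) = 2*arccos(sqrt(p1*p2) + sqrt((1-p1)*(1-p2))).
sqrt(p1*p2) = sqrt(0.75*0.35) = 0.512348.
sqrt((1-p1)*(1-p2)) = sqrt(0.25*0.65) = 0.403113.
arg = 0.512348 + 0.403113 = 0.91546.
d = 2*arccos(0.91546) = 0.8283

0.8283


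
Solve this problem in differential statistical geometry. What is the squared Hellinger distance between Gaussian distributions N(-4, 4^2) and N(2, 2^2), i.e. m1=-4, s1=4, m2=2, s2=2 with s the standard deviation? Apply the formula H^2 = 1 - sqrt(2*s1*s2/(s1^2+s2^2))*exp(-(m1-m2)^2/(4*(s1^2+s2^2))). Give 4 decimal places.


Squared Hellinger distance for Gaussians:
H^2 = 1 - sqrt(2*s1*s2/(s1^2+s2^2)) * exp(-(m1-m2)^2/(4*(s1^2+s2^2))).
s1^2 = 16, s2^2 = 4, s1^2+s2^2 = 20.
sqrt(2*4*2/(20)) = 0.894427.
(m1-m2)^2 = (-6)^2 = 36.
exp(-36/(4*20)) = exp(-0.45) = 0.637628.
H^2 = 1 - 0.894427*0.637628 = 0.4297

0.4297


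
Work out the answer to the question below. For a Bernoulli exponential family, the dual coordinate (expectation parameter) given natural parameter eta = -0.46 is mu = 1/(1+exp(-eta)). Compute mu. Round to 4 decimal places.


Dual coordinate (expectation parameter) for Bernoulli:
mu = 1/(1+exp(-eta)).
eta = -0.46.
exp(-eta) = exp(0.46) = 1.584074.
mu = 1/(1+1.584074) = 0.3870

0.3870


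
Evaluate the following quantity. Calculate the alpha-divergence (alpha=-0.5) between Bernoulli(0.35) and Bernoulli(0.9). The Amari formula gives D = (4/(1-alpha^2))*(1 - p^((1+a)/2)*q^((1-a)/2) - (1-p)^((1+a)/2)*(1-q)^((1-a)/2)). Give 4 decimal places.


Amari alpha-divergence:
D = (4/(1-alpha^2))*(1 - p^((1+a)/2)*q^((1-a)/2) - (1-p)^((1+a)/2)*(1-q)^((1-a)/2)).
alpha = -0.5, p = 0.35, q = 0.9.
e1 = (1+alpha)/2 = 0.25, e2 = (1-alpha)/2 = 0.75.
t1 = p^e1 * q^e2 = 0.35^0.25 * 0.9^0.75 = 0.710721.
t2 = (1-p)^e1 * (1-q)^e2 = 0.65^0.25 * 0.1^0.75 = 0.159672.
4/(1-alpha^2) = 5.333333.
D = 5.333333*(1 - 0.710721 - 0.159672) = 0.6912

0.6912


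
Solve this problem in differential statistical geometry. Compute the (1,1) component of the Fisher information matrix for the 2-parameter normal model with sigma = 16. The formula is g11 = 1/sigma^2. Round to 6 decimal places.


For the 2-parameter normal family, the Fisher metric has:
  g11 = 1/sigma^2, g22 = 2/sigma^2.
sigma = 16, sigma^2 = 256.
g11 = 0.003906

0.003906


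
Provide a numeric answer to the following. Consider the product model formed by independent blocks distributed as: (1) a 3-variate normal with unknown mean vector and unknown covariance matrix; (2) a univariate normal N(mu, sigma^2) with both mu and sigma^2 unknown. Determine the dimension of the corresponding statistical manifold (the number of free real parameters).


The dimension of a statistical manifold equals the number of free
(independent) real parameters of the model. For a product of independent
blocks the parameter counts add.
- 3-variate normal: 3 (mean) + 3*4/2 = 6 (symmetric covariance) = 9.
- normal (mu, sigma^2): 2.
Total = 9 + 2 = 11.
Dimension = 11

11


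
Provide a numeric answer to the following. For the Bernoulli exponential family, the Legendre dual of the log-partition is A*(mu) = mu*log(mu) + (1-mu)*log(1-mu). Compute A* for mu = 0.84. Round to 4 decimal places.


Legendre transform for Bernoulli:
A*(mu) = mu*log(mu) + (1-mu)*log(1-mu).
mu = 0.84, 1-mu = 0.16.
mu*log(mu) = 0.84*log(0.84) = -0.146457.
(1-mu)*log(1-mu) = 0.16*log(0.16) = -0.293213.
A* = -0.146457 + -0.293213 = -0.4397

-0.4397


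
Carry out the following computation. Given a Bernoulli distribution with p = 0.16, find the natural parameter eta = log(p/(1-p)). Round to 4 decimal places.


Natural parameter for Bernoulli: eta = log(p/(1-p)).
p = 0.16, 1-p = 0.84.
p/(1-p) = 0.190476.
eta = log(0.190476) = -1.6582

-1.6582


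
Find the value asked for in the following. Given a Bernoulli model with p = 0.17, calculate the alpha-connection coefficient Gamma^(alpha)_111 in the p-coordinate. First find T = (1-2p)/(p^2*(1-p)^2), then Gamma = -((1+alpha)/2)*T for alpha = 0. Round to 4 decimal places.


Skewness (Amari-Chentsov) tensor: T = (1-2p)/(p^2*(1-p)^2).
p = 0.17, 1-2p = 0.66, p^2 = 0.0289, (1-p)^2 = 0.6889.
T = 0.66/(0.0289 * 0.6889) = 33.150487.
In the p-coordinate, Gamma^(alpha) = Gamma^(0) - (alpha/2)*T with Gamma^(0) = (1/2)*g'(p) = -T/2,
so Gamma^(alpha) = -((1+alpha)/2)*T.
alpha = 0, -(1+alpha)/2 = -0.5.
Gamma = -0.5 * 33.150487 = -16.5752

-16.5752


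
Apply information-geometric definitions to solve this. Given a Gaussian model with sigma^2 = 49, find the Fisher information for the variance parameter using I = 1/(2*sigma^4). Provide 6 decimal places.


Fisher information for variance: I(sigma^2) = 1/(2*sigma^4).
sigma^2 = 49, so sigma^4 = 2401.
I = 1/(2*2401) = 1/4802 = 0.000208

0.000208


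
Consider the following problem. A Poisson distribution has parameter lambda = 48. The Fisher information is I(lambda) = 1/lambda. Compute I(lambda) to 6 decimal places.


Fisher information for Poisson: I(lambda) = 1/lambda.
lambda = 48.
I(lambda) = 1/48 = 0.020833

0.020833


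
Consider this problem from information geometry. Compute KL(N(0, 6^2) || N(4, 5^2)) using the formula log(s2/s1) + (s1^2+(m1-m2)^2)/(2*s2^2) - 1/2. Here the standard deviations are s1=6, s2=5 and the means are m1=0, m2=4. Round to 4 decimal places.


KL divergence between normal distributions:
KL = log(s2/s1) + (s1^2 + (m1-m2)^2)/(2*s2^2) - 1/2.
log(5/6) = -0.182322.
(6^2 + (0-4)^2)/(2*5^2) = (36 + 16)/50 = 1.04.
KL = -0.182322 + 1.04 - 0.5 = 0.3577

0.3577


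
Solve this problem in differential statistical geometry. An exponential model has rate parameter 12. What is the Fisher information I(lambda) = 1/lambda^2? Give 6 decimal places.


Fisher information for exponential: I(lambda) = 1/lambda^2.
lambda = 12, lambda^2 = 144.
I = 1/144 = 0.006944

0.006944


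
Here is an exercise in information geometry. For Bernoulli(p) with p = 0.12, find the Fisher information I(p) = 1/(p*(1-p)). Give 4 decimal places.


For Bernoulli(p), Fisher information is I(p) = 1/(p*(1-p)).
p = 0.12, 1-p = 0.88.
p*(1-p) = 0.1056.
I(p) = 1/0.1056 = 9.4697

9.4697


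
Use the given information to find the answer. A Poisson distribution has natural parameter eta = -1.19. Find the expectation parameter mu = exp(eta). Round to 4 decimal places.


Expectation parameter for Poisson exponential family:
mu = exp(eta).
eta = -1.19.
mu = exp(-1.19) = 0.3042

0.3042


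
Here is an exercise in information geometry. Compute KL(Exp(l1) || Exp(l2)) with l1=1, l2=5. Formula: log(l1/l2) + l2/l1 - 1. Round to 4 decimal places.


KL divergence for exponential family:
KL = log(l1/l2) + l2/l1 - 1.
log(1/5) = -1.609438.
5/1 = 5.0.
KL = -1.609438 + 5.0 - 1 = 2.3906

2.3906


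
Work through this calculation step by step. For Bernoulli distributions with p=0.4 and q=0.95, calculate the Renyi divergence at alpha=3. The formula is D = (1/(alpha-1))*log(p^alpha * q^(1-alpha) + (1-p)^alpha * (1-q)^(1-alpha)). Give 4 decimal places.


Renyi divergence of order alpha between Bernoulli distributions:
D = (1/(alpha-1))*log(p^alpha * q^(1-alpha) + (1-p)^alpha * (1-q)^(1-alpha)).
alpha = 3, p = 0.4, q = 0.95.
p^alpha * q^(1-alpha) = 0.4^3 * 0.95^-2 = 0.070914.
(1-p)^alpha * (1-q)^(1-alpha) = 0.6^3 * 0.05^-2 = 86.4.
sum = 0.070914 + 86.4 = 86.470914.
D = (1/2)*log(86.470914) = 2.2299

2.2299


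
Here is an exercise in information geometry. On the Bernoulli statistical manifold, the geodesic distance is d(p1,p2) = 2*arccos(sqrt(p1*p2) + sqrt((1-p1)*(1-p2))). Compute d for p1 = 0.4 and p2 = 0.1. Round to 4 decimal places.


Geodesic distance on Bernoulli manifold:
d(p1,p2) = 2*arccos(sqrt(p1*p2) + sqrt((1-p1)*(1-p2))).
sqrt(p1*p2) = sqrt(0.4*0.1) = 0.2.
sqrt((1-p1)*(1-p2)) = sqrt(0.6*0.9) = 0.734847.
arg = 0.2 + 0.734847 = 0.934847.
d = 2*arccos(0.934847) = 0.7259

0.7259


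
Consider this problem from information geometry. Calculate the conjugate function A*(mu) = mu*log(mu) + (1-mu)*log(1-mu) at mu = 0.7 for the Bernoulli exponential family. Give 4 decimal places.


Legendre transform for Bernoulli:
A*(mu) = mu*log(mu) + (1-mu)*log(1-mu).
mu = 0.7, 1-mu = 0.3.
mu*log(mu) = 0.7*log(0.7) = -0.249672.
(1-mu)*log(1-mu) = 0.3*log(0.3) = -0.361192.
A* = -0.249672 + -0.361192 = -0.6109

-0.6109


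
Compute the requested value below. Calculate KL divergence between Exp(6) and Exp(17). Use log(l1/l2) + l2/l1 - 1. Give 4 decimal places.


KL divergence for exponential family:
KL = log(l1/l2) + l2/l1 - 1.
log(6/17) = -1.041454.
17/6 = 2.833333.
KL = -1.041454 + 2.833333 - 1 = 0.7919

0.7919


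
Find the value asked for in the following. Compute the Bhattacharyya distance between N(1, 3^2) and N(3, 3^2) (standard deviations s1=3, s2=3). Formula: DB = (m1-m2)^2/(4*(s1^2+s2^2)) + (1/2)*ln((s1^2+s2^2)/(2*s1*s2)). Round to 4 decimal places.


Bhattacharyya distance between two Gaussians:
DB = (m1-m2)^2/(4*(s1^2+s2^2)) + (1/2)*ln((s1^2+s2^2)/(2*s1*s2)).
(m1-m2)^2 = (-2)^2 = 4.
s1^2+s2^2 = 9 + 9 = 18.
term1 = 4/72 = 0.055556.
term2 = 0.5*ln(18/18.0) = 0.0.
DB = 0.055556 + 0.0 = 0.0556

0.0556


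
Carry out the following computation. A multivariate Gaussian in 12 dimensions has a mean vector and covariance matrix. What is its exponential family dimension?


Exponential family dimension calculation:
For 12-dim MVN: mean has 12 params, covariance has 12*13/2 = 78 unique entries.
Total dim = 12 + 78 = 90.

90


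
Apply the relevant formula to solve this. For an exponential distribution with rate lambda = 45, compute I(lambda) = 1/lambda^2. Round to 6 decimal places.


Fisher information for exponential: I(lambda) = 1/lambda^2.
lambda = 45, lambda^2 = 2025.
I = 1/2025 = 0.000494

0.000494


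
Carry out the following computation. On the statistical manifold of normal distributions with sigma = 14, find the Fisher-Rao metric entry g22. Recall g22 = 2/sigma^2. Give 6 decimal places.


For the 2-parameter normal family, the Fisher metric has:
  g11 = 1/sigma^2, g22 = 2/sigma^2.
sigma = 14, sigma^2 = 196.
g22 = 0.010204

0.010204


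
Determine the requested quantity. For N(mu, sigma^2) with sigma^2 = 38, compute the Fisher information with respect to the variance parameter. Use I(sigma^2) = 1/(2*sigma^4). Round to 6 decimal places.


Fisher information for variance: I(sigma^2) = 1/(2*sigma^4).
sigma^2 = 38, so sigma^4 = 1444.
I = 1/(2*1444) = 1/2888 = 0.000346

0.000346


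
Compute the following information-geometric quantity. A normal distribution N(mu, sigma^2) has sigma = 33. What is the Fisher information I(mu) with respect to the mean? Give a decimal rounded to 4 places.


The Fisher information for the mean of a normal distribution is I(mu) = 1/sigma^2.
sigma = 33, so sigma^2 = 1089.
I(mu) = 1/1089 = 0.0009

0.0009


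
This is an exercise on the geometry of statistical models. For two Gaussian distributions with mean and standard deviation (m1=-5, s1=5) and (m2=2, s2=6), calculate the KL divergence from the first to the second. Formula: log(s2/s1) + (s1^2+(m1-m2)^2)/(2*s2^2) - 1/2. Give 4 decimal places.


KL divergence between normal distributions:
KL = log(s2/s1) + (s1^2 + (m1-m2)^2)/(2*s2^2) - 1/2.
log(6/5) = 0.182322.
(5^2 + (-5-2)^2)/(2*6^2) = (25 + 49)/72 = 1.027778.
KL = 0.182322 + 1.027778 - 0.5 = 0.7101

0.7101


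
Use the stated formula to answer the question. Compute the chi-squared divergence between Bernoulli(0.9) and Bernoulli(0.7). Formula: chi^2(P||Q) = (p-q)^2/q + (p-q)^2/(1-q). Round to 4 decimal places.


Chi-squared divergence between Bernoulli distributions:
chi^2 = (p-q)^2/q + (p-q)^2/(1-q).
p = 0.9, q = 0.7, p-q = 0.2.
(p-q)^2 = 0.04.
term1 = 0.04/0.7 = 0.057143.
term2 = 0.04/0.3 = 0.133333.
chi^2 = 0.057143 + 0.133333 = 0.1905

0.1905


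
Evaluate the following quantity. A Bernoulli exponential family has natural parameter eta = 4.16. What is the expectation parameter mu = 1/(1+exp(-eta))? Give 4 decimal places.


Dual coordinate (expectation parameter) for Bernoulli:
mu = 1/(1+exp(-eta)).
eta = 4.16.
exp(-eta) = exp(-4.16) = 0.015608.
mu = 1/(1+0.015608) = 0.9846

0.9846


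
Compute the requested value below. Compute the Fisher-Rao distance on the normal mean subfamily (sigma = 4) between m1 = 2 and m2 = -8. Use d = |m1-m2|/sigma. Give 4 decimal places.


On the fixed-variance normal subfamily, geodesic distance = |m1-m2|/sigma.
|2 - -8| = 10.
sigma = 4.
d = 10/4 = 2.5000

2.5000


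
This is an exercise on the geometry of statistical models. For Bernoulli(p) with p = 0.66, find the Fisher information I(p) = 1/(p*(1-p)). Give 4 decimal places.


For Bernoulli(p), Fisher information is I(p) = 1/(p*(1-p)).
p = 0.66, 1-p = 0.34.
p*(1-p) = 0.2244.
I(p) = 1/0.2244 = 4.4563

4.4563


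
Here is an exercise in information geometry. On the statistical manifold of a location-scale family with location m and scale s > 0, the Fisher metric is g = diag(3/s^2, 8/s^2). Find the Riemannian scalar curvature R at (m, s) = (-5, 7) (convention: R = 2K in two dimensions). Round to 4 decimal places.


The metric has the form g = (A dm^2 + B ds^2)/s^2 with A = 3, B = 8.
Substitute u = sqrt(A/B)*m: g = B*(du^2 + ds^2)/s^2, i.e. B times the
Poincare upper half-plane metric, which has constant Gaussian curvature -1.
Scaling a 2D metric by a constant c divides the Gaussian curvature by c,
so K = -1/B = -1/(8) = -0.1250 everywhere (the point (m, s) = (-5, 7) is irrelevant:
the curvature is constant).
Scalar curvature in dimension 2: R = 2K = -2/(8) = -0.2500.

-0.2500


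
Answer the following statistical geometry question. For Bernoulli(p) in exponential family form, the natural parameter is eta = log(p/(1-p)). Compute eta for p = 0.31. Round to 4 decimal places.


Natural parameter for Bernoulli: eta = log(p/(1-p)).
p = 0.31, 1-p = 0.69.
p/(1-p) = 0.449275.
eta = log(0.449275) = -0.8001

-0.8001


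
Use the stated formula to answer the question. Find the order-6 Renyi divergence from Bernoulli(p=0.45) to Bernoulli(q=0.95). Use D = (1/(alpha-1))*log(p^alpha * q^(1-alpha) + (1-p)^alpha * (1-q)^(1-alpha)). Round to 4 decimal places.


Renyi divergence of order alpha between Bernoulli distributions:
D = (1/(alpha-1))*log(p^alpha * q^(1-alpha) + (1-p)^alpha * (1-q)^(1-alpha)).
alpha = 6, p = 0.45, q = 0.95.
p^alpha * q^(1-alpha) = 0.45^6 * 0.95^-5 = 0.010731.
(1-p)^alpha * (1-q)^(1-alpha) = 0.55^6 * 0.05^-5 = 88578.05.
sum = 0.010731 + 88578.05 = 88578.060731.
D = (1/5)*log(88578.060731) = 2.2783

2.2783


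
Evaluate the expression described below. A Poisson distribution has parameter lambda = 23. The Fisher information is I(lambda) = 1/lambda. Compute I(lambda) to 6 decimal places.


Fisher information for Poisson: I(lambda) = 1/lambda.
lambda = 23.
I(lambda) = 1/23 = 0.043478

0.043478


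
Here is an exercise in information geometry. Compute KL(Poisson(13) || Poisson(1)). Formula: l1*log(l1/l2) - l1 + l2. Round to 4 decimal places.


KL divergence for Poisson:
KL = l1*log(l1/l2) - l1 + l2.
l1 = 13, l2 = 1.
log(13/1) = 2.564949.
l1*log(l1/l2) = 13 * 2.564949 = 33.344342.
KL = 33.344342 - 13 + 1 = 21.3443

21.3443


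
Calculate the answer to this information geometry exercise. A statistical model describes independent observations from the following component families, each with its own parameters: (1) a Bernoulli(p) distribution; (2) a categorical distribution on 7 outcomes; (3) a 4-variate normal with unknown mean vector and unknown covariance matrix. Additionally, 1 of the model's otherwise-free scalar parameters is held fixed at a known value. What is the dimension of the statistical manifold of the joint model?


The dimension of a statistical manifold equals the number of free
(independent) real parameters of the model. For a product of independent
blocks the parameter counts add.
- Bernoulli (p): 1.
- categorical on 7 outcomes (probabilities sum to 1): 7-1 = 6.
- 4-variate normal: 4 (mean) + 4*5/2 = 10 (symmetric covariance) = 14.
Total = 1 + 6 + 14 = 21.
1 parameter(s) fixed at known values: 21 - 1 = 20.
Dimension = 20

20


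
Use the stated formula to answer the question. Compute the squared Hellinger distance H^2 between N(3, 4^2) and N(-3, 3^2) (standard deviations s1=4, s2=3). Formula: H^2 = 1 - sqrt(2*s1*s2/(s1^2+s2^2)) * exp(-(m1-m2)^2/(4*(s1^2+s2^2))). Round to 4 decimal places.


Squared Hellinger distance for Gaussians:
H^2 = 1 - sqrt(2*s1*s2/(s1^2+s2^2)) * exp(-(m1-m2)^2/(4*(s1^2+s2^2))).
s1^2 = 16, s2^2 = 9, s1^2+s2^2 = 25.
sqrt(2*4*3/(25)) = 0.979796.
(m1-m2)^2 = (6)^2 = 36.
exp(-36/(4*25)) = exp(-0.36) = 0.697676.
H^2 = 1 - 0.979796*0.697676 = 0.3164

0.3164


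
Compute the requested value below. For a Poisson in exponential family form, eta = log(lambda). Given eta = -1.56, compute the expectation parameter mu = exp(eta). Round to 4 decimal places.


Expectation parameter for Poisson exponential family:
mu = exp(eta).
eta = -1.56.
mu = exp(-1.56) = 0.2101

0.2101


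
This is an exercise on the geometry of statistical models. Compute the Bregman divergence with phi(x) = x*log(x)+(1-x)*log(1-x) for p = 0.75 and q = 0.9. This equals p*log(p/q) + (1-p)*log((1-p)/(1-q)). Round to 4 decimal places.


Bregman divergence with negative entropy generator:
D = p*log(p/q) + (1-p)*log((1-p)/(1-q)).
p = 0.75, q = 0.9.
p*log(p/q) = 0.75*log(0.75/0.9) = -0.136741.
(1-p)*log((1-p)/(1-q)) = 0.25*log(0.25/0.1) = 0.229073.
D = -0.136741 + 0.229073 = 0.0923

0.0923


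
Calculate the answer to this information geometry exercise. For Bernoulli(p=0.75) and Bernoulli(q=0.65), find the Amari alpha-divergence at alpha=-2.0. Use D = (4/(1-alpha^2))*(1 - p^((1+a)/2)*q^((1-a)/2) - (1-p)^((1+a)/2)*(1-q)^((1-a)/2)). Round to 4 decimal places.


Amari alpha-divergence:
D = (4/(1-alpha^2))*(1 - p^((1+a)/2)*q^((1-a)/2) - (1-p)^((1+a)/2)*(1-q)^((1-a)/2)).
alpha = -2.0, p = 0.75, q = 0.65.
e1 = (1+alpha)/2 = -0.5, e2 = (1-alpha)/2 = 1.5.
t1 = p^e1 * q^e2 = 0.75^-0.5 * 0.65^1.5 = 0.605117.
t2 = (1-p)^e1 * (1-q)^e2 = 0.25^-0.5 * 0.35^1.5 = 0.414126.
4/(1-alpha^2) = -1.333333.
D = -1.333333*(1 - 0.605117 - 0.414126) = 0.0257

0.0257


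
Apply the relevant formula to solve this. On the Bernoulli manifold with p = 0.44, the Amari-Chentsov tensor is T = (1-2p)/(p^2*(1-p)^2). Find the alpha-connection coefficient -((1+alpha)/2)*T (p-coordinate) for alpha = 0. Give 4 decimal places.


Skewness (Amari-Chentsov) tensor: T = (1-2p)/(p^2*(1-p)^2).
p = 0.44, 1-2p = 0.12, p^2 = 0.1936, (1-p)^2 = 0.3136.
T = 0.12/(0.1936 * 0.3136) = 1.976514.
In the p-coordinate, Gamma^(alpha) = Gamma^(0) - (alpha/2)*T with Gamma^(0) = (1/2)*g'(p) = -T/2,
so Gamma^(alpha) = -((1+alpha)/2)*T.
alpha = 0, -(1+alpha)/2 = -0.5.
Gamma = -0.5 * 1.976514 = -0.9883

-0.9883


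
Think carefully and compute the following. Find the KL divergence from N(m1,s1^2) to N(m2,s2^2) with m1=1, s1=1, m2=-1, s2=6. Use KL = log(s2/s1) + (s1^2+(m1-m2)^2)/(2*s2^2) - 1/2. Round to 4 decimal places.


KL divergence between normal distributions:
KL = log(s2/s1) + (s1^2 + (m1-m2)^2)/(2*s2^2) - 1/2.
log(6/1) = 1.791759.
(1^2 + (1--1)^2)/(2*6^2) = (1 + 4)/72 = 0.069444.
KL = 1.791759 + 0.069444 - 0.5 = 1.3612

1.3612


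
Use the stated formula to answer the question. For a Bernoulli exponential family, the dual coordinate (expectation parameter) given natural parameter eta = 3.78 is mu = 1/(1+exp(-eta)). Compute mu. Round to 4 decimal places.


Dual coordinate (expectation parameter) for Bernoulli:
mu = 1/(1+exp(-eta)).
eta = 3.78.
exp(-eta) = exp(-3.78) = 0.022823.
mu = 1/(1+0.022823) = 0.9777

0.9777


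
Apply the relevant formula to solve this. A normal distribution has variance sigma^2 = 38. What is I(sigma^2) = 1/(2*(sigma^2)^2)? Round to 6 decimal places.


Fisher information for variance: I(sigma^2) = 1/(2*sigma^4).
sigma^2 = 38, so sigma^4 = 1444.
I = 1/(2*1444) = 1/2888 = 0.000346

0.000346


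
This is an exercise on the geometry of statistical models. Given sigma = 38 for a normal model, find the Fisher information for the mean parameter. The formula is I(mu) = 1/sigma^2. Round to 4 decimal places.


The Fisher information for the mean of a normal distribution is I(mu) = 1/sigma^2.
sigma = 38, so sigma^2 = 1444.
I(mu) = 1/1444 = 0.0007

0.0007


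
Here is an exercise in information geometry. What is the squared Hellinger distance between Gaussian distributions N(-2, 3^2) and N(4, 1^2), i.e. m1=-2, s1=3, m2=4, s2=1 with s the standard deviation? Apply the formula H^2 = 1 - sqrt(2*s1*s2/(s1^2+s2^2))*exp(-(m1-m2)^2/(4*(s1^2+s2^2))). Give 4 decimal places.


Squared Hellinger distance for Gaussians:
H^2 = 1 - sqrt(2*s1*s2/(s1^2+s2^2)) * exp(-(m1-m2)^2/(4*(s1^2+s2^2))).
s1^2 = 9, s2^2 = 1, s1^2+s2^2 = 10.
sqrt(2*3*1/(10)) = 0.774597.
(m1-m2)^2 = (-6)^2 = 36.
exp(-36/(4*10)) = exp(-0.9) = 0.40657.
H^2 = 1 - 0.774597*0.40657 = 0.6851

0.6851


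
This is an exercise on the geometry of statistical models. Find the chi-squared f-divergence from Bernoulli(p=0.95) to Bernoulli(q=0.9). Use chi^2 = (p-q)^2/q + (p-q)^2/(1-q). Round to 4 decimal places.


Chi-squared divergence between Bernoulli distributions:
chi^2 = (p-q)^2/q + (p-q)^2/(1-q).
p = 0.95, q = 0.9, p-q = 0.05.
(p-q)^2 = 0.0025.
term1 = 0.0025/0.9 = 0.002778.
term2 = 0.0025/0.1 = 0.025.
chi^2 = 0.002778 + 0.025 = 0.0278

0.0278


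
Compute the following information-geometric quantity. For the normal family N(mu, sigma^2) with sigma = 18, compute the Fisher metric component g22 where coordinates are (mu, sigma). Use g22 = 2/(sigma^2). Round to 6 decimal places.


For the 2-parameter normal family, the Fisher metric has:
  g11 = 1/sigma^2, g22 = 2/sigma^2.
sigma = 18, sigma^2 = 324.
g22 = 0.006173

0.006173


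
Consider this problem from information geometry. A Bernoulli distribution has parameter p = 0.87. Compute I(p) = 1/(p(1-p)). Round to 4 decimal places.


For Bernoulli(p), Fisher information is I(p) = 1/(p*(1-p)).
p = 0.87, 1-p = 0.13.
p*(1-p) = 0.1131.
I(p) = 1/0.1131 = 8.8417

8.8417


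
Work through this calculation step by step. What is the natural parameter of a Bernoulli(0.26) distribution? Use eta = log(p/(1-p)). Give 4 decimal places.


Natural parameter for Bernoulli: eta = log(p/(1-p)).
p = 0.26, 1-p = 0.74.
p/(1-p) = 0.351351.
eta = log(0.351351) = -1.0460

-1.0460


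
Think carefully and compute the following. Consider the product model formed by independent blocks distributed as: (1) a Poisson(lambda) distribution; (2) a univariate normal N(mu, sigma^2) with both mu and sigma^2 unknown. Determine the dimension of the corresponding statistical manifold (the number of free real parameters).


The dimension of a statistical manifold equals the number of free
(independent) real parameters of the model. For a product of independent
blocks the parameter counts add.
- Poisson (lambda): 1.
- normal (mu, sigma^2): 2.
Total = 1 + 2 = 3.
Dimension = 3

3


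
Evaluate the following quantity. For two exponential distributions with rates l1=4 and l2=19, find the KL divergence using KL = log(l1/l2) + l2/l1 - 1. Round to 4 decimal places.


KL divergence for exponential family:
KL = log(l1/l2) + l2/l1 - 1.
log(4/19) = -1.558145.
19/4 = 4.75.
KL = -1.558145 + 4.75 - 1 = 2.1919

2.1919


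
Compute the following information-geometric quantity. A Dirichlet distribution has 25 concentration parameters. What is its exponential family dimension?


Exponential family dimension calculation:
Dirichlet with 25 components has 25 natural parameters.

25


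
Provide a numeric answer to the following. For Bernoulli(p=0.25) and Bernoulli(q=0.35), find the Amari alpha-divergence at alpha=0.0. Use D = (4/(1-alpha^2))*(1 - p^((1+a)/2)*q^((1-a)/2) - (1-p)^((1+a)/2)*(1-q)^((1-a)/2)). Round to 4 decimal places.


Amari alpha-divergence:
D = (4/(1-alpha^2))*(1 - p^((1+a)/2)*q^((1-a)/2) - (1-p)^((1+a)/2)*(1-q)^((1-a)/2)).
alpha = 0.0, p = 0.25, q = 0.35.
e1 = (1+alpha)/2 = 0.5, e2 = (1-alpha)/2 = 0.5.
t1 = p^e1 * q^e2 = 0.25^0.5 * 0.35^0.5 = 0.295804.
t2 = (1-p)^e1 * (1-q)^e2 = 0.75^0.5 * 0.65^0.5 = 0.698212.
4/(1-alpha^2) = 4.0.
D = 4.0*(1 - 0.295804 - 0.698212) = 0.0239

0.0239


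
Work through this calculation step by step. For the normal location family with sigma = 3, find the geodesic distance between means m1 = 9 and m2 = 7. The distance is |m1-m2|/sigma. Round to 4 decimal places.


On the fixed-variance normal subfamily, geodesic distance = |m1-m2|/sigma.
|9 - 7| = 2.
sigma = 3.
d = 2/3 = 0.6667

0.6667


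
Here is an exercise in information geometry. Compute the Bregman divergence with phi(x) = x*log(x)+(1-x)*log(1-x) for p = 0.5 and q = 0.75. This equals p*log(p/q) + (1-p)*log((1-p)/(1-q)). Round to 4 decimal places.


Bregman divergence with negative entropy generator:
D = p*log(p/q) + (1-p)*log((1-p)/(1-q)).
p = 0.5, q = 0.75.
p*log(p/q) = 0.5*log(0.5/0.75) = -0.202733.
(1-p)*log((1-p)/(1-q)) = 0.5*log(0.5/0.25) = 0.346574.
D = -0.202733 + 0.346574 = 0.1438

0.1438


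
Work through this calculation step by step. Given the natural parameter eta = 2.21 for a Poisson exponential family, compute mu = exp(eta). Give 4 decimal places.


Expectation parameter for Poisson exponential family:
mu = exp(eta).
eta = 2.21.
mu = exp(2.21) = 9.1157

9.1157


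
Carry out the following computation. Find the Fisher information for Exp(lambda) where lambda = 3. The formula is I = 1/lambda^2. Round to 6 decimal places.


Fisher information for exponential: I(lambda) = 1/lambda^2.
lambda = 3, lambda^2 = 9.
I = 1/9 = 0.111111

0.111111


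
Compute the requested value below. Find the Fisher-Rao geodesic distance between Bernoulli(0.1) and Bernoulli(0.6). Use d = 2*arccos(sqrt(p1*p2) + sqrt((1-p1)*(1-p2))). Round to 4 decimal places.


Geodesic distance on Bernoulli manifold:
d(p1,p2) = 2*arccos(sqrt(p1*p2) + sqrt((1-p1)*(1-p2))).
sqrt(p1*p2) = sqrt(0.1*0.6) = 0.244949.
sqrt((1-p1)*(1-p2)) = sqrt(0.9*0.4) = 0.6.
arg = 0.244949 + 0.6 = 0.844949.
d = 2*arccos(0.844949) = 1.1287

1.1287


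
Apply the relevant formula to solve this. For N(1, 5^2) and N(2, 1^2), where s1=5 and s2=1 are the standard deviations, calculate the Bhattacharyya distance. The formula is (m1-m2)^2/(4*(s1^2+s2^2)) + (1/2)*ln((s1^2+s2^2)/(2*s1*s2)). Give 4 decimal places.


Bhattacharyya distance between two Gaussians:
DB = (m1-m2)^2/(4*(s1^2+s2^2)) + (1/2)*ln((s1^2+s2^2)/(2*s1*s2)).
(m1-m2)^2 = (-1)^2 = 1.
s1^2+s2^2 = 25 + 1 = 26.
term1 = 1/104 = 0.009615.
term2 = 0.5*ln(26/10.0) = 0.477756.
DB = 0.009615 + 0.477756 = 0.4874

0.4874


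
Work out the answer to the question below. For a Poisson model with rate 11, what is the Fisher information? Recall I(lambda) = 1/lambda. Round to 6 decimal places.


Fisher information for Poisson: I(lambda) = 1/lambda.
lambda = 11.
I(lambda) = 1/11 = 0.090909

0.090909


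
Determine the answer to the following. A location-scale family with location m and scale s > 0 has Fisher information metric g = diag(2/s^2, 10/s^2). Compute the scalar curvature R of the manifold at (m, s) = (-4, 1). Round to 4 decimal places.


The metric has the form g = (A dm^2 + B ds^2)/s^2 with A = 2, B = 10.
Substitute u = sqrt(A/B)*m: g = B*(du^2 + ds^2)/s^2, i.e. B times the
Poincare upper half-plane metric, which has constant Gaussian curvature -1.
Scaling a 2D metric by a constant c divides the Gaussian curvature by c,
so K = -1/B = -1/(10) = -0.1000 everywhere (the point (m, s) = (-4, 1) is irrelevant:
the curvature is constant).
Scalar curvature in dimension 2: R = 2K = -2/(10) = -0.2000.

-0.2000


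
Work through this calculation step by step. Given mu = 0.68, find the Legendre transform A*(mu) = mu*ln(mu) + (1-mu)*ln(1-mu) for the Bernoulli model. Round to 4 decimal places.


Legendre transform for Bernoulli:
A*(mu) = mu*log(mu) + (1-mu)*log(1-mu).
mu = 0.68, 1-mu = 0.32.
mu*log(mu) = 0.68*log(0.68) = -0.26225.
(1-mu)*log(1-mu) = 0.32*log(0.32) = -0.364619.
A* = -0.26225 + -0.364619 = -0.6269

-0.6269


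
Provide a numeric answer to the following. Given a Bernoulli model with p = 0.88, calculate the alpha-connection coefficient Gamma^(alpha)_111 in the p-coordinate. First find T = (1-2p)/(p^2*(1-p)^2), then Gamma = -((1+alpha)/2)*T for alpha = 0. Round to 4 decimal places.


Skewness (Amari-Chentsov) tensor: T = (1-2p)/(p^2*(1-p)^2).
p = 0.88, 1-2p = -0.76, p^2 = 0.7744, (1-p)^2 = 0.0144.
T = -0.76/(0.7744 * 0.0144) = -68.153122.
In the p-coordinate, Gamma^(alpha) = Gamma^(0) - (alpha/2)*T with Gamma^(0) = (1/2)*g'(p) = -T/2,
so Gamma^(alpha) = -((1+alpha)/2)*T.
alpha = 0, -(1+alpha)/2 = -0.5.
Gamma = -0.5 * -68.153122 = 34.0766

34.0766


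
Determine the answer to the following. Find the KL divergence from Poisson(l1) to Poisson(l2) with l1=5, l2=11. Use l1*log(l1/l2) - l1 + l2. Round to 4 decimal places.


KL divergence for Poisson:
KL = l1*log(l1/l2) - l1 + l2.
l1 = 5, l2 = 11.
log(5/11) = -0.788457.
l1*log(l1/l2) = 5 * -0.788457 = -3.942287.
KL = -3.942287 - 5 + 11 = 2.0577

2.0577


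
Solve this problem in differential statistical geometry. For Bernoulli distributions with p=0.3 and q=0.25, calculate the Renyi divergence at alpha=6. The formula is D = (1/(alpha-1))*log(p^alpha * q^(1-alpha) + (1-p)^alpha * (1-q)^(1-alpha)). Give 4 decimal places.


Renyi divergence of order alpha between Bernoulli distributions:
D = (1/(alpha-1))*log(p^alpha * q^(1-alpha) + (1-p)^alpha * (1-q)^(1-alpha)).
alpha = 6, p = 0.3, q = 0.25.
p^alpha * q^(1-alpha) = 0.3^6 * 0.25^-5 = 0.746496.
(1-p)^alpha * (1-q)^(1-alpha) = 0.7^6 * 0.75^-5 = 0.495772.
sum = 0.746496 + 0.495772 = 1.242268.
D = (1/5)*log(1.242268) = 0.0434

0.0434


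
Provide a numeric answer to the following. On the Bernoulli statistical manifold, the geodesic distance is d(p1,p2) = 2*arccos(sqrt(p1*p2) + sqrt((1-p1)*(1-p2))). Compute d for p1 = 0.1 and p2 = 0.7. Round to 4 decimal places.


Geodesic distance on Bernoulli manifold:
d(p1,p2) = 2*arccos(sqrt(p1*p2) + sqrt((1-p1)*(1-p2))).
sqrt(p1*p2) = sqrt(0.1*0.7) = 0.264575.
sqrt((1-p1)*(1-p2)) = sqrt(0.9*0.3) = 0.519615.
arg = 0.264575 + 0.519615 = 0.78419.
d = 2*arccos(0.78419) = 1.3388

1.3388


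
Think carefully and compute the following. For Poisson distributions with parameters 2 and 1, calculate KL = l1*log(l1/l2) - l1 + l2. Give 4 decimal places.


KL divergence for Poisson:
KL = l1*log(l1/l2) - l1 + l2.
l1 = 2, l2 = 1.
log(2/1) = 0.693147.
l1*log(l1/l2) = 2 * 0.693147 = 1.386294.
KL = 1.386294 - 2 + 1 = 0.3863

0.3863


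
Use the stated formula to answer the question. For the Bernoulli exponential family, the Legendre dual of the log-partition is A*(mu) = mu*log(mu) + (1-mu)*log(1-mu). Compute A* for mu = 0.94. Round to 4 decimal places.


Legendre transform for Bernoulli:
A*(mu) = mu*log(mu) + (1-mu)*log(1-mu).
mu = 0.94, 1-mu = 0.06.
mu*log(mu) = 0.94*log(0.94) = -0.058163.
(1-mu)*log(1-mu) = 0.06*log(0.06) = -0.168805.
A* = -0.058163 + -0.168805 = -0.2270

-0.2270


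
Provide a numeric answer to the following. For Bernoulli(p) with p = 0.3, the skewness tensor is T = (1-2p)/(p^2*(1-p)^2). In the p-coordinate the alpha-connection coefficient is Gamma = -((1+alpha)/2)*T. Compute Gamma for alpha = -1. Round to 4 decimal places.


Skewness (Amari-Chentsov) tensor: T = (1-2p)/(p^2*(1-p)^2).
p = 0.3, 1-2p = 0.4, p^2 = 0.09, (1-p)^2 = 0.49.
T = 0.4/(0.09 * 0.49) = 9.070295.
In the p-coordinate, Gamma^(alpha) = Gamma^(0) - (alpha/2)*T with Gamma^(0) = (1/2)*g'(p) = -T/2,
so Gamma^(alpha) = -((1+alpha)/2)*T.
alpha = -1, -(1+alpha)/2 = 0.0.
Gamma = 0.0 * 9.070295 = 0.0000

0.0000


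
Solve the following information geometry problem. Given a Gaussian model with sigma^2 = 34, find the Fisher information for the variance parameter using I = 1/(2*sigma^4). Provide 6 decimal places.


Fisher information for variance: I(sigma^2) = 1/(2*sigma^4).
sigma^2 = 34, so sigma^4 = 1156.
I = 1/(2*1156) = 1/2312 = 0.000433

0.000433


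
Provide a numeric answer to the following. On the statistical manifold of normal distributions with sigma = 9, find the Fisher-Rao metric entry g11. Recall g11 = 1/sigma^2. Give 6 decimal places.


For the 2-parameter normal family, the Fisher metric has:
  g11 = 1/sigma^2, g22 = 2/sigma^2.
sigma = 9, sigma^2 = 81.
g11 = 0.012346

0.012346


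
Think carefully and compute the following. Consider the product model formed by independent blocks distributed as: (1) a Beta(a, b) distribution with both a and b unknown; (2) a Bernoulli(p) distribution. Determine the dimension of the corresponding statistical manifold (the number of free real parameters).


The dimension of a statistical manifold equals the number of free
(independent) real parameters of the model. For a product of independent
blocks the parameter counts add.
- Beta (a, b): 2.
- Bernoulli (p): 1.
Total = 2 + 1 = 3.
Dimension = 3

3


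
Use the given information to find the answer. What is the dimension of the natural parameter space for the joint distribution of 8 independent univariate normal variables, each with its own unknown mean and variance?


Exponential family dimension calculation:
Each univariate normal has two natural parameters (mu/sigma^2 and -1/(2 sigma^2)).
With 8 independent components, dim = 2 * 8 = 16.

16


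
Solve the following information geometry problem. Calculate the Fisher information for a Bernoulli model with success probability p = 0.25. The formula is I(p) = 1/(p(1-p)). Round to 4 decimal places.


For Bernoulli(p), Fisher information is I(p) = 1/(p*(1-p)).
p = 0.25, 1-p = 0.75.
p*(1-p) = 0.1875.
I(p) = 1/0.1875 = 5.3333

5.3333
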